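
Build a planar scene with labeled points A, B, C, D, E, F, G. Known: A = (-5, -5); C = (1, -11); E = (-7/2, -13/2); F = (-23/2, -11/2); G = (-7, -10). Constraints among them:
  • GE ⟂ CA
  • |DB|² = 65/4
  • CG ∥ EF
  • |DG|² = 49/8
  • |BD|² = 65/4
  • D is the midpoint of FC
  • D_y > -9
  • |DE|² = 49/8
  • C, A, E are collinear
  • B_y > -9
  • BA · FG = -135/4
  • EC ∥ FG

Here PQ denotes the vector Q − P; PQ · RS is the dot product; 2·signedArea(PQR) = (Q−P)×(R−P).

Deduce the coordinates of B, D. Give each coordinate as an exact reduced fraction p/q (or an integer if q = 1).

B = (-5/4, -35/4)
D = (-21/4, -33/4)

1. D_x = -21/4  [D is the midpoint of FC]
2. D_y = -33/4  [D is the midpoint of FC]
   → D = (-21/4, -33/4)
3. B_x = -5/4  [line -9/2·x + 9/2·y + 135/4 = 0 ∩ |BD|² = 65/4]
4. B_y = -35/4  [line -9/2·x + 9/2·y + 135/4 = 0 ∩ |BD|² = 65/4]
   → B = (-5/4, -35/4)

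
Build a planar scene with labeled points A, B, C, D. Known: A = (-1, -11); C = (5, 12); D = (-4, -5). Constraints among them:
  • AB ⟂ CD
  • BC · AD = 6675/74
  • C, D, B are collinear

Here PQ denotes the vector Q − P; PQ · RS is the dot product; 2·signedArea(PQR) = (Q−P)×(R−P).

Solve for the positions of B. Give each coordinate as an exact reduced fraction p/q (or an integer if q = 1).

B = (-431/74, -625/74)

1. B_x = -431/74  [C, D, B are collinear ∩ AB ⟂ CD]
2. B_y = -625/74  [C, D, B are collinear ∩ AB ⟂ CD]
   → B = (-431/74, -625/74)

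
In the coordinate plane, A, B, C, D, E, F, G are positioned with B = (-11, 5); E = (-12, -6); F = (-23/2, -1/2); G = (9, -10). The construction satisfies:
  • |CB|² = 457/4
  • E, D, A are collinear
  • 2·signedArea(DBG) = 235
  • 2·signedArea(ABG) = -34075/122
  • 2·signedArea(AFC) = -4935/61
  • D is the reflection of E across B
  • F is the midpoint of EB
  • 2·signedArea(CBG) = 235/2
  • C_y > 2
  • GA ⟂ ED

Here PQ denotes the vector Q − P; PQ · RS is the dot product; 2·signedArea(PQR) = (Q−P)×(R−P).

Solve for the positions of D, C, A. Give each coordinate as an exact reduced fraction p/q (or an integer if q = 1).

1. D_x = -10  [D is the reflection of E across B]
2. D_y = 16  [D is the reflection of E across B]
   → D = (-10, 16)
3. A_x = -1487/122  [E, D, A are collinear ∩ GA ⟂ ED]
4. A_y = -985/122  [E, D, A are collinear ∩ GA ⟂ ED]
   → A = (-1487/122, -985/122)
5. C_x = -1/2  [2·signedArea(CBG) = 235/2 ∩ 2·signedArea(AFC) = -4935/61]
6. C_y = 3  [2·signedArea(CBG) = 235/2 ∩ 2·signedArea(AFC) = -4935/61]
   → C = (-1/2, 3)

A = (-1487/122, -985/122)
C = (-1/2, 3)
D = (-10, 16)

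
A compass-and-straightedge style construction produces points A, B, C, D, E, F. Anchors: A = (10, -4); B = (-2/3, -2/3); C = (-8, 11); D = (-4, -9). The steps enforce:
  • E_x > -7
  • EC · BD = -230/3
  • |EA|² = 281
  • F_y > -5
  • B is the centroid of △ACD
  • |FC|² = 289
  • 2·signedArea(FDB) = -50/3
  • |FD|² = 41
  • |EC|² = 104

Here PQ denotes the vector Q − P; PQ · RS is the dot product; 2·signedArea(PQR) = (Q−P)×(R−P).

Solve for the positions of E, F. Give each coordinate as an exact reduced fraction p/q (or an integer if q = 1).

E = (-6, 1)
F = (0, -4)

1. E_x = -6  [line 10/3·x + 25/3·y + 35/3 = 0 ∩ |EC|² = 104]
2. E_y = 1  [line 10/3·x + 25/3·y + 35/3 = 0 ∩ |EC|² = 104]
   → E = (-6, 1)
3. F_x = 0  [line -25/3·x + 10/3·y + 40/3 = 0 ∩ |FD|² = 41]
4. F_y = -4  [line -25/3·x + 10/3·y + 40/3 = 0 ∩ |FD|² = 41]
   → F = (0, -4)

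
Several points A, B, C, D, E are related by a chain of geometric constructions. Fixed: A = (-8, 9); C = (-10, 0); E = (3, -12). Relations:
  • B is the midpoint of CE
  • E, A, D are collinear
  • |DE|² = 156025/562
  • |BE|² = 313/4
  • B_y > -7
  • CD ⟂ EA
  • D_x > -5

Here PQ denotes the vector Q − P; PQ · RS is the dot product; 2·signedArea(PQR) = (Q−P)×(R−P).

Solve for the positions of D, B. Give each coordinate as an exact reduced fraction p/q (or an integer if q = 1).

1. D_x = -2659/562  [E, A, D are collinear ∩ CD ⟂ EA]
2. D_y = 1551/562  [E, A, D are collinear ∩ CD ⟂ EA]
   → D = (-2659/562, 1551/562)
3. B_x = -7/2  [B is the midpoint of CE]
4. B_y = -6  [B is the midpoint of CE]
   → B = (-7/2, -6)

B = (-7/2, -6)
D = (-2659/562, 1551/562)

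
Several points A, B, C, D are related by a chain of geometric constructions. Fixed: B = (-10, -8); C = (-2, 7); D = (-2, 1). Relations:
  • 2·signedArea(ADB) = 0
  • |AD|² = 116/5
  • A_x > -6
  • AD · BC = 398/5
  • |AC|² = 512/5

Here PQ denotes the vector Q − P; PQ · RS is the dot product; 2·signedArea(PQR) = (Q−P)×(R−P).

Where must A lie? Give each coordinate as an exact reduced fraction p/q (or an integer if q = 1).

A = (-26/5, -13/5)

1. A_x = -26/5  [2·signedArea(ADB) = 0 ∩ AD · BC = 398/5]
2. A_y = -13/5  [2·signedArea(ADB) = 0 ∩ AD · BC = 398/5]
   → A = (-26/5, -13/5)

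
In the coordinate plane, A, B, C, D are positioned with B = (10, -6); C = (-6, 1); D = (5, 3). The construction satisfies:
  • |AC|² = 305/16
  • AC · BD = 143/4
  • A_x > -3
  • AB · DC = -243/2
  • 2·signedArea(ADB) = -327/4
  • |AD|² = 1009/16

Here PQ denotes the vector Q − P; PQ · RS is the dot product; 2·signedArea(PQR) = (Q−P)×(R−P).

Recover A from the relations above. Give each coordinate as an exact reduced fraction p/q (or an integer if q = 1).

1. A_x = -2  [2·signedArea(ADB) = -327/4 ∩ AB · DC = -243/2]
2. A_y = -3/4  [2·signedArea(ADB) = -327/4 ∩ AB · DC = -243/2]
   → A = (-2, -3/4)

A = (-2, -3/4)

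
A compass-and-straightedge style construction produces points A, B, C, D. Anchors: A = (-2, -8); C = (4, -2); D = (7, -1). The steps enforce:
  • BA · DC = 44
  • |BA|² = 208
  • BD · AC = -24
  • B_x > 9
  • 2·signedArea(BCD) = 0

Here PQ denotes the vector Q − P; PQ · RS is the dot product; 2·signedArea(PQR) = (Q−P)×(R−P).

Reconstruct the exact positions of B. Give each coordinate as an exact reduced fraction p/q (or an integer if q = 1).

1. B_x = 10  [2·signedArea(BCD) = 0 ∩ BA · DC = 44]
2. B_y = 0  [2·signedArea(BCD) = 0 ∩ BA · DC = 44]
   → B = (10, 0)

B = (10, 0)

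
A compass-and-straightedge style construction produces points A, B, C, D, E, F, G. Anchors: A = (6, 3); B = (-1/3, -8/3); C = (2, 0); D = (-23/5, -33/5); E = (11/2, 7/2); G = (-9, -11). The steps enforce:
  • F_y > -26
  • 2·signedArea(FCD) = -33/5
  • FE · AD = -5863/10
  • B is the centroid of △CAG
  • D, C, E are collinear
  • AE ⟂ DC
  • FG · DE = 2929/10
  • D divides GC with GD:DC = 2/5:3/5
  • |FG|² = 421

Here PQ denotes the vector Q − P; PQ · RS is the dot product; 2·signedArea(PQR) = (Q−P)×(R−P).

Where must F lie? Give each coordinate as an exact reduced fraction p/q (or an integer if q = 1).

F = (-24, -25)

1. F_x = -24  [FG · DE = 2929/10 ∩ FE · AD = -5863/10]
2. F_y = -25  [FG · DE = 2929/10 ∩ FE · AD = -5863/10]
   → F = (-24, -25)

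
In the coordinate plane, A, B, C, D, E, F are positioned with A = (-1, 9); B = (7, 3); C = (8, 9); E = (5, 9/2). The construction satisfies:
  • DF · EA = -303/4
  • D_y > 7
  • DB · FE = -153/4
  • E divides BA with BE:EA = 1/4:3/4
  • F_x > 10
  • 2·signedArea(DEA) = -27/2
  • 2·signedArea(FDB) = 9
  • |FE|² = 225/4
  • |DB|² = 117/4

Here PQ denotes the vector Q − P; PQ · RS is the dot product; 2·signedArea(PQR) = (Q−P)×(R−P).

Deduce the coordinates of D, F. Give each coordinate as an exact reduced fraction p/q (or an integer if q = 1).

D = (4, 15/2)
F = (11, 0)

1. D_x = 4  [line -9/2·x + -6·y + 63 = 0 ∩ |DB|² = 117/4]
2. D_y = 15/2  [line -9/2·x + -6·y + 63 = 0 ∩ |DB|² = 117/4]
   → D = (4, 15/2)
3. F_x = 11  [2·signedArea(FDB) = 9 ∩ DF · EA = -303/4]
4. F_y = 0  [2·signedArea(FDB) = 9 ∩ DF · EA = -303/4]
   → F = (11, 0)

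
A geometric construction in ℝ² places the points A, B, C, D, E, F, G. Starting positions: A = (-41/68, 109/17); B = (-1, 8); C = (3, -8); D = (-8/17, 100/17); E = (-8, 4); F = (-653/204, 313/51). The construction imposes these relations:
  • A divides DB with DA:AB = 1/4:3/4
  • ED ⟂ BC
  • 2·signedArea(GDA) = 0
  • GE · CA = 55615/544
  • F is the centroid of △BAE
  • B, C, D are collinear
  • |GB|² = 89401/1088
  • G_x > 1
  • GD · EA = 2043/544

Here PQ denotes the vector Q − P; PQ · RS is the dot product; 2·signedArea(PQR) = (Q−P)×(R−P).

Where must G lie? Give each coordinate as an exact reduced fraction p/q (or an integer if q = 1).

G = (163/136, -27/34)

1. G_x = 163/136  [2·signedArea(GDA) = 0 ∩ GE · CA = 55615/544]
2. G_y = -27/34  [2·signedArea(GDA) = 0 ∩ GE · CA = 55615/544]
   → G = (163/136, -27/34)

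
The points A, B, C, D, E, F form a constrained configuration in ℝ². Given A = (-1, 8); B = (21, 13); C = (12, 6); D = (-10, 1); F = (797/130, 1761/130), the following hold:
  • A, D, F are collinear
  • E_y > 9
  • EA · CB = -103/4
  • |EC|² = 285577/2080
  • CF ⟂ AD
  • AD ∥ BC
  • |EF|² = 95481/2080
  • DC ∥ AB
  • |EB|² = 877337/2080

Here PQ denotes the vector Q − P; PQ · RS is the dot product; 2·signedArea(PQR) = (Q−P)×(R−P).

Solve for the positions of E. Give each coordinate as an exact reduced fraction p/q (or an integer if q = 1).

1. E_x = 407/520  [line -9·x + -7·y + 291/4 = 0 ∩ |EB|² = 877337/2080]
2. E_y = 4881/520  [line -9·x + -7·y + 291/4 = 0 ∩ |EB|² = 877337/2080]
   → E = (407/520, 4881/520)

E = (407/520, 4881/520)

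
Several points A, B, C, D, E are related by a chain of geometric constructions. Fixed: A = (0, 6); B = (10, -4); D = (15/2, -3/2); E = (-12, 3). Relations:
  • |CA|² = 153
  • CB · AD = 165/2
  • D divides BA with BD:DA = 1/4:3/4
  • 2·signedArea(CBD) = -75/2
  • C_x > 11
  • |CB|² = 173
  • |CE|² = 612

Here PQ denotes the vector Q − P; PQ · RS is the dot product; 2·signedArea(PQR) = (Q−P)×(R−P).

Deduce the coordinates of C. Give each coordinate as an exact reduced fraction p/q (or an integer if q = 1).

C = (12, 9)

1. C_x = 12  [2·signedArea(CBD) = -75/2 ∩ CB · AD = 165/2]
2. C_y = 9  [2·signedArea(CBD) = -75/2 ∩ CB · AD = 165/2]
   → C = (12, 9)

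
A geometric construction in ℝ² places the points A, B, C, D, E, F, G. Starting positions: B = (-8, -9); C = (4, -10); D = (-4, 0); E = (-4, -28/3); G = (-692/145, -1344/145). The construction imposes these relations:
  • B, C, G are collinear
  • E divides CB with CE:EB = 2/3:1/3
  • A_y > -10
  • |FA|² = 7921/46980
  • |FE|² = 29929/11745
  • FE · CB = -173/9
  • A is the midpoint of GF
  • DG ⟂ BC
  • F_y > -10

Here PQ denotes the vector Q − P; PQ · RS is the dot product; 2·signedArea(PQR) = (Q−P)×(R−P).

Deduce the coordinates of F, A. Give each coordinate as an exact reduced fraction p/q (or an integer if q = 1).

1. F_x = -2432/435  [line 12·x + -1·y + 521/9 = 0 ∩ |FE|² = 29929/11745]
2. F_y = -12007/1305  [line 12·x + -1·y + 521/9 = 0 ∩ |FE|² = 29929/11745]
   → F = (-2432/435, -12007/1305)
3. A_x = -2254/435  [A is the midpoint of GF]
4. A_y = -24103/2610  [A is the midpoint of GF]
   → A = (-2254/435, -24103/2610)

A = (-2254/435, -24103/2610)
F = (-2432/435, -12007/1305)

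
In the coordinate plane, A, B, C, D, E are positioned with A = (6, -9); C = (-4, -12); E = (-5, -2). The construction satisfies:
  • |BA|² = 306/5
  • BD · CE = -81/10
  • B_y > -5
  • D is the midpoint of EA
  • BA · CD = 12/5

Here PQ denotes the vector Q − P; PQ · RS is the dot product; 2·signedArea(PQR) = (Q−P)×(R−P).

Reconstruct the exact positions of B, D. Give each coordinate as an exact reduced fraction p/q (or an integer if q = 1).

1. D_x = 1/2  [D is the midpoint of EA]
2. D_y = -11/2  [D is the midpoint of EA]
   → D = (1/2, -11/2)
3. B_x = -3/5  [BA · CD = 12/5 ∩ BD · CE = -81/10]
4. B_y = -24/5  [BA · CD = 12/5 ∩ BD · CE = -81/10]
   → B = (-3/5, -24/5)

B = (-3/5, -24/5)
D = (1/2, -11/2)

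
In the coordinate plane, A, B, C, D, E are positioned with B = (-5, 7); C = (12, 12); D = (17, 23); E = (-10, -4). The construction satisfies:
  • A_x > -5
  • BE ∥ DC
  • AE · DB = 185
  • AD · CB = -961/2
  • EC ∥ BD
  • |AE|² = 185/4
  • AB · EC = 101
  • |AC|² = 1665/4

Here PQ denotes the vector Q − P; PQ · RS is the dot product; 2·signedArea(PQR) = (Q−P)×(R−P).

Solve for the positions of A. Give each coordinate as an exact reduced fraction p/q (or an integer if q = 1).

A = (-9/2, 0)

1. A_x = -9/2  [AE · DB = 185 ∩ AD · CB = -961/2]
2. A_y = 0  [AE · DB = 185 ∩ AD · CB = -961/2]
   → A = (-9/2, 0)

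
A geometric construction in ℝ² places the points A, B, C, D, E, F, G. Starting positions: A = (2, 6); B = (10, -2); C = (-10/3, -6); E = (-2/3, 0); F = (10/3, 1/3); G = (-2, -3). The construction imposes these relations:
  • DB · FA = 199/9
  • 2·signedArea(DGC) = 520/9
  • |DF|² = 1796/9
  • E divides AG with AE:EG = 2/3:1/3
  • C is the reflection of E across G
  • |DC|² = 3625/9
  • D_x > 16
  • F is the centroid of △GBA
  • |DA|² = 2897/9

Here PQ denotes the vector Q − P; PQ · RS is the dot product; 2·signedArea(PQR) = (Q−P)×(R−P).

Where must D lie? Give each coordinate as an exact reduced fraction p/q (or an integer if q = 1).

D = (50/3, -13/3)

1. D_x = 50/3  [2·signedArea(DGC) = 520/9 ∩ DB · FA = 199/9]
2. D_y = -13/3  [2·signedArea(DGC) = 520/9 ∩ DB · FA = 199/9]
   → D = (50/3, -13/3)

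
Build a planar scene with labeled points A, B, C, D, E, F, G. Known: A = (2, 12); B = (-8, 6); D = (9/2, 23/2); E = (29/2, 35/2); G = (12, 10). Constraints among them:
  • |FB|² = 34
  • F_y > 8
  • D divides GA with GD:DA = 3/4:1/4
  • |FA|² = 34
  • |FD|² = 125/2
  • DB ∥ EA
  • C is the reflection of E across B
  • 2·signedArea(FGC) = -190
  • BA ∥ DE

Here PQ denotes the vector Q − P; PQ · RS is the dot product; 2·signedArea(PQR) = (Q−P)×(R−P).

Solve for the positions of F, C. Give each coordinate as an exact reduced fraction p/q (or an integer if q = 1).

1. C_x = -61/2  [C is the reflection of E across B]
2. C_y = -11/2  [C is the reflection of E across B]
   → C = (-61/2, -11/2)
3. F_x = -3  [line 31/2·x + -85/2·y + 429 = 0 ∩ |FB|² = 34]
4. F_y = 9  [line 31/2·x + -85/2·y + 429 = 0 ∩ |FB|² = 34]
   → F = (-3, 9)

C = (-61/2, -11/2)
F = (-3, 9)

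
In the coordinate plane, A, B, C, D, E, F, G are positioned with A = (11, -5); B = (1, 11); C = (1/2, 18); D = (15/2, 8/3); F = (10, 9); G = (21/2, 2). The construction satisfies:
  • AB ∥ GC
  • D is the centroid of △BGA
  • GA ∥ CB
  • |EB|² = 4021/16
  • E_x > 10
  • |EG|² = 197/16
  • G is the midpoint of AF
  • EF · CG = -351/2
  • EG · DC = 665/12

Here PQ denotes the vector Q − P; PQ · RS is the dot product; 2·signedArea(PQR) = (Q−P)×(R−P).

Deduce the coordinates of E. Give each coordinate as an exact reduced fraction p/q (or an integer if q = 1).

1. E_x = 43/4  [EF · CG = -351/2 ∩ EG · DC = 665/12]
2. E_y = -3/2  [EF · CG = -351/2 ∩ EG · DC = 665/12]
   → E = (43/4, -3/2)

E = (43/4, -3/2)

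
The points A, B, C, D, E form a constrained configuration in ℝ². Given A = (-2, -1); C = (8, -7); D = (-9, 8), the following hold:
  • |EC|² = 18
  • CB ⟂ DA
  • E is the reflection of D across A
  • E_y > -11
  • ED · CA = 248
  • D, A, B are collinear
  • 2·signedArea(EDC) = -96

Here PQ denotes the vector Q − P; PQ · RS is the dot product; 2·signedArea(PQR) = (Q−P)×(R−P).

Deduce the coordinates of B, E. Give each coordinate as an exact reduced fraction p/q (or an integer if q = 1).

B = (304/65, -623/65)
E = (5, -10)

1. B_x = 304/65  [D, A, B are collinear ∩ CB ⟂ DA]
2. B_y = -623/65  [D, A, B are collinear ∩ CB ⟂ DA]
   → B = (304/65, -623/65)
3. E_x = 5  [E is the reflection of D across A]
4. E_y = -10  [E is the reflection of D across A]
   → E = (5, -10)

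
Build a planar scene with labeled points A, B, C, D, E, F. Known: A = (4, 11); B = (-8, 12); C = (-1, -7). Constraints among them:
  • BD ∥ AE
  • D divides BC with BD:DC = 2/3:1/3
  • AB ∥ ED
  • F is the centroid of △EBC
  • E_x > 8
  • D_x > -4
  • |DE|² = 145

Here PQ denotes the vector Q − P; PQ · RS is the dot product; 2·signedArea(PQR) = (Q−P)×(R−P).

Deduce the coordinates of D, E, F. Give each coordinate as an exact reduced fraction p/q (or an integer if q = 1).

1. D_x = -10/3  [D divides BC with BD:DC = 2/3:1/3]
2. D_y = -2/3  [D divides BC with BD:DC = 2/3:1/3]
   → D = (-10/3, -2/3)
3. E_x = 26/3  [AB ∥ ED ∩ BD ∥ AE]
4. E_y = -5/3  [AB ∥ ED ∩ BD ∥ AE]
   → E = (26/3, -5/3)
5. F_x = -1/9  [F is the centroid of △EBC]
6. F_y = 10/9  [F is the centroid of △EBC]
   → F = (-1/9, 10/9)

D = (-10/3, -2/3)
E = (26/3, -5/3)
F = (-1/9, 10/9)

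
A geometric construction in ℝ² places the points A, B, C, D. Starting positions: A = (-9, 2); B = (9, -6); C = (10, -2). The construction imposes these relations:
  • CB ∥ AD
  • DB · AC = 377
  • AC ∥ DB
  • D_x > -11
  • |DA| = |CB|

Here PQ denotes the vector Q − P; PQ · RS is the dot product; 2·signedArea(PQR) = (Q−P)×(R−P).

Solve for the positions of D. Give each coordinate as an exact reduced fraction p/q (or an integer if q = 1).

D = (-10, -2)

1. D_x = -10  [AC ∥ DB ∩ CB ∥ AD]
2. D_y = -2  [AC ∥ DB ∩ CB ∥ AD]
   → D = (-10, -2)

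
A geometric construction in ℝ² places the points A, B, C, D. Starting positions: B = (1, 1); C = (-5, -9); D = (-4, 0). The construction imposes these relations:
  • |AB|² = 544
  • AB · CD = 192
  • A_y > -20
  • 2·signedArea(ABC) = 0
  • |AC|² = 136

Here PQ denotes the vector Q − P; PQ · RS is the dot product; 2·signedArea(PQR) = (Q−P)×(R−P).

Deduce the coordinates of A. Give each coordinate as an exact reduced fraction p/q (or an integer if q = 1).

A = (-11, -19)

1. A_x = -11  [2·signedArea(ABC) = 0 ∩ AB · CD = 192]
2. A_y = -19  [2·signedArea(ABC) = 0 ∩ AB · CD = 192]
   → A = (-11, -19)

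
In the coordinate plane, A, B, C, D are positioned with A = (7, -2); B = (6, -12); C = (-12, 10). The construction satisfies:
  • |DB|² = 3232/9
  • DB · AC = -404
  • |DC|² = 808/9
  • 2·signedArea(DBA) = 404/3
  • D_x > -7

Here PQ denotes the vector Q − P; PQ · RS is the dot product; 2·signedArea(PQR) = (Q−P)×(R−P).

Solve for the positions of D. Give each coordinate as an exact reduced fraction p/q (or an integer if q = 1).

1. D_x = -6  [2·signedArea(DBA) = 404/3 ∩ DB · AC = -404]
2. D_y = 8/3  [2·signedArea(DBA) = 404/3 ∩ DB · AC = -404]
   → D = (-6, 8/3)

D = (-6, 8/3)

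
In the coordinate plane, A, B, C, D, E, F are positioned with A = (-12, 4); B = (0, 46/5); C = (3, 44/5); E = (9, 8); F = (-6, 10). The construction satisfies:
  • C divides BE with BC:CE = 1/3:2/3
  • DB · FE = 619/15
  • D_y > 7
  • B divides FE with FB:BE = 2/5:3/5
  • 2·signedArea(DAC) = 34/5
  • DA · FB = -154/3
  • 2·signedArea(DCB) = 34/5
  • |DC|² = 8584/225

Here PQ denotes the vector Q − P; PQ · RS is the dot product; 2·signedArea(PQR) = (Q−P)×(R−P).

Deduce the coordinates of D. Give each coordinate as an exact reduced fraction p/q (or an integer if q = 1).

D = (-3, 22/3)

1. D_x = -3  [2·signedArea(DAC) = 34/5 ∩ DB · FE = 619/15]
2. D_y = 22/3  [2·signedArea(DAC) = 34/5 ∩ DB · FE = 619/15]
   → D = (-3, 22/3)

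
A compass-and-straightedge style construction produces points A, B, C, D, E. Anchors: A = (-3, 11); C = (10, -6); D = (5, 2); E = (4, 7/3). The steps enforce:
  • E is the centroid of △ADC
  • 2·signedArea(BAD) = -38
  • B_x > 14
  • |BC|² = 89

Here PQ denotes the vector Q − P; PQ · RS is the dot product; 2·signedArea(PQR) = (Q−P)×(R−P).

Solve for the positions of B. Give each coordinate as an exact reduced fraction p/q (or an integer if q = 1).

B = (15, -14)

1. B_x = 15  [line 9·x + 8·y + -23 = 0 ∩ |BC|² = 89]
2. B_y = -14  [line 9·x + 8·y + -23 = 0 ∩ |BC|² = 89]
   → B = (15, -14)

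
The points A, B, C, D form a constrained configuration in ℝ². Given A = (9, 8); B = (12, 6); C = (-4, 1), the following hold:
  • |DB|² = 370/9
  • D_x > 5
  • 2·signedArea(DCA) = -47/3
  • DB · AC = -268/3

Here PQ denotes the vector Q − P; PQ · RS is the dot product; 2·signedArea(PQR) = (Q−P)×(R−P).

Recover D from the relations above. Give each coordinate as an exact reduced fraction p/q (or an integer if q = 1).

1. D_x = 17/3  [2·signedArea(DCA) = -47/3 ∩ DB · AC = -268/3]
2. D_y = 5  [2·signedArea(DCA) = -47/3 ∩ DB · AC = -268/3]
   → D = (17/3, 5)

D = (17/3, 5)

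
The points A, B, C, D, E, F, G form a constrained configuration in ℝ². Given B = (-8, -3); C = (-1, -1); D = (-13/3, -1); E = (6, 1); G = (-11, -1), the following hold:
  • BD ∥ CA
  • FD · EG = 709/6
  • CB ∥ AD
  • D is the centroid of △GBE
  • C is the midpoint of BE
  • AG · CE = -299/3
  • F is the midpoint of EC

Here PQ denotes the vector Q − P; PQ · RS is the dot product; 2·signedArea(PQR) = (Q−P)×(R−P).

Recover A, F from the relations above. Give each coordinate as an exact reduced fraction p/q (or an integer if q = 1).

A = (8/3, 1)
F = (5/2, 0)

1. A_x = 8/3  [CB ∥ AD ∩ BD ∥ CA]
2. A_y = 1  [CB ∥ AD ∩ BD ∥ CA]
   → A = (8/3, 1)
3. F_x = 5/2  [F is the midpoint of EC]
4. F_y = 0  [F is the midpoint of EC]
   → F = (5/2, 0)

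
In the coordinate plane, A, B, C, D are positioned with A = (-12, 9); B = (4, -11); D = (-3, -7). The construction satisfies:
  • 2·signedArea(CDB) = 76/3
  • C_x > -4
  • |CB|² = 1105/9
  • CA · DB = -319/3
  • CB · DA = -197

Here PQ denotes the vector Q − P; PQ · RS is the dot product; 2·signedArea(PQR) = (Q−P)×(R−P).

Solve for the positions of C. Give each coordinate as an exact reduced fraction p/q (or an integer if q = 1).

C = (-11/3, -3)

1. C_x = -11/3  [2·signedArea(CDB) = 76/3 ∩ CA · DB = -319/3]
2. C_y = -3  [2·signedArea(CDB) = 76/3 ∩ CA · DB = -319/3]
   → C = (-11/3, -3)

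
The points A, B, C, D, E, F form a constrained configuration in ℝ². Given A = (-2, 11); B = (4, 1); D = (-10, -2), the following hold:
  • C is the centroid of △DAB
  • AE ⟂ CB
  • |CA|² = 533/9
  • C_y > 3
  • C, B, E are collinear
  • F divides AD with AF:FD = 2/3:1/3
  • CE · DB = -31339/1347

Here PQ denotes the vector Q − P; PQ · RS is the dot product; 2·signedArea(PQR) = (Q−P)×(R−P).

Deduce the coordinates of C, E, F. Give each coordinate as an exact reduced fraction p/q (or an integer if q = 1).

C = (-8/3, 10/3)
E = (-2004/449, 1779/449)
F = (-22/3, 7/3)

1. C_x = -8/3  [C is the centroid of △DAB]
2. C_y = 10/3  [C is the centroid of △DAB]
   → C = (-8/3, 10/3)
3. E_x = -2004/449  [C, B, E are collinear ∩ AE ⟂ CB]
4. E_y = 1779/449  [C, B, E are collinear ∩ AE ⟂ CB]
   → E = (-2004/449, 1779/449)
5. F_x = -22/3  [F divides AD with AF:FD = 2/3:1/3]
6. F_y = 7/3  [F divides AD with AF:FD = 2/3:1/3]
   → F = (-22/3, 7/3)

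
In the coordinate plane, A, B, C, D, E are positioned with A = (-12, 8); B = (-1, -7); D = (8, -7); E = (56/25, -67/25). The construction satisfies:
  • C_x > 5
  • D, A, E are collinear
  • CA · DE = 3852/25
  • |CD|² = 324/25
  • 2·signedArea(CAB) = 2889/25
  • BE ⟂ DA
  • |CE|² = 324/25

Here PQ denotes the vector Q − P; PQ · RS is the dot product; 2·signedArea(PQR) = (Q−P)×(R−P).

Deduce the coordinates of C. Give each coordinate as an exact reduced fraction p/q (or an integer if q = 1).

1. C_x = 128/25  [2·signedArea(CAB) = 2889/25 ∩ CA · DE = 3852/25]
2. C_y = -121/25  [2·signedArea(CAB) = 2889/25 ∩ CA · DE = 3852/25]
   → C = (128/25, -121/25)

C = (128/25, -121/25)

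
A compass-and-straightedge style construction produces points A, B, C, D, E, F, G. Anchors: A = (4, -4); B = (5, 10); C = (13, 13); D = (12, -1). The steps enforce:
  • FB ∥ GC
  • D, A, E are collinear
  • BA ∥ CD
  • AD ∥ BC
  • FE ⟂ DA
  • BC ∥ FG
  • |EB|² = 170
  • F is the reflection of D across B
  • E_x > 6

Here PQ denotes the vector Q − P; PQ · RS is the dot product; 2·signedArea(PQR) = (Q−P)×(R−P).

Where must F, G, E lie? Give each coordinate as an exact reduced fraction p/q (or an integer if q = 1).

E = (508/73, -211/73)
F = (-2, 21)
G = (6, 24)

1. F_x = -2  [F is the reflection of D across B]
2. F_y = 21  [F is the reflection of D across B]
   → F = (-2, 21)
3. G_x = 6  [FB ∥ GC ∩ BC ∥ FG]
4. G_y = 24  [FB ∥ GC ∩ BC ∥ FG]
   → G = (6, 24)
5. E_x = 508/73  [D, A, E are collinear ∩ FE ⟂ DA]
6. E_y = -211/73  [D, A, E are collinear ∩ FE ⟂ DA]
   → E = (508/73, -211/73)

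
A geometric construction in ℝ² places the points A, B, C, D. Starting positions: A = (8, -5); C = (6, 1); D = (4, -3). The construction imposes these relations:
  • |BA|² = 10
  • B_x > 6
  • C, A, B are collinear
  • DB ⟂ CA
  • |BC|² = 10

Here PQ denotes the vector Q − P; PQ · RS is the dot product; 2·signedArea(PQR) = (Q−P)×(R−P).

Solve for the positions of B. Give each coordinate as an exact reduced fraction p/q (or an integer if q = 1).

B = (7, -2)

1. B_x = 7  [C, A, B are collinear ∩ DB ⟂ CA]
2. B_y = -2  [C, A, B are collinear ∩ DB ⟂ CA]
   → B = (7, -2)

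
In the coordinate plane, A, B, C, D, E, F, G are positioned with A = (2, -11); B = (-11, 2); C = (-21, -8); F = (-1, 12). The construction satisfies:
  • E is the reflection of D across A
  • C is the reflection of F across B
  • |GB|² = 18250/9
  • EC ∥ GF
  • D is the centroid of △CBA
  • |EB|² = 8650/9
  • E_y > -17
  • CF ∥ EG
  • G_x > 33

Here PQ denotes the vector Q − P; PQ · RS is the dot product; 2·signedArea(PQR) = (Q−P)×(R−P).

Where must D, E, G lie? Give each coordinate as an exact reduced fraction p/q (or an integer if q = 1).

1. D_x = -10  [D is the centroid of △CBA]
2. D_y = -17/3  [D is the centroid of △CBA]
   → D = (-10, -17/3)
3. E_x = 14  [E is the reflection of D across A]
4. E_y = -49/3  [E is the reflection of D across A]
   → E = (14, -49/3)
5. G_x = 34  [EC ∥ GF ∩ CF ∥ EG]
6. G_y = 11/3  [EC ∥ GF ∩ CF ∥ EG]
   → G = (34, 11/3)

D = (-10, -17/3)
E = (14, -49/3)
G = (34, 11/3)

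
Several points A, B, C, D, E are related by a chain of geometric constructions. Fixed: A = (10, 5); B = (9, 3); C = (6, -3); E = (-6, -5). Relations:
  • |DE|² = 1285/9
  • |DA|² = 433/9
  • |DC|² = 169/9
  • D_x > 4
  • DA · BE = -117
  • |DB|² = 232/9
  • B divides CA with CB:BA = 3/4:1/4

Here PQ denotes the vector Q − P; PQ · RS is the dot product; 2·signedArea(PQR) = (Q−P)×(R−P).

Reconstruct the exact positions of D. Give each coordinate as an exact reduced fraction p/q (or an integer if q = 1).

1. D_x = 13/3  [line 15·x + 8·y + -73 = 0 ∩ |DA|² = 433/9]
2. D_y = 1  [line 15·x + 8·y + -73 = 0 ∩ |DA|² = 433/9]
   → D = (13/3, 1)

D = (13/3, 1)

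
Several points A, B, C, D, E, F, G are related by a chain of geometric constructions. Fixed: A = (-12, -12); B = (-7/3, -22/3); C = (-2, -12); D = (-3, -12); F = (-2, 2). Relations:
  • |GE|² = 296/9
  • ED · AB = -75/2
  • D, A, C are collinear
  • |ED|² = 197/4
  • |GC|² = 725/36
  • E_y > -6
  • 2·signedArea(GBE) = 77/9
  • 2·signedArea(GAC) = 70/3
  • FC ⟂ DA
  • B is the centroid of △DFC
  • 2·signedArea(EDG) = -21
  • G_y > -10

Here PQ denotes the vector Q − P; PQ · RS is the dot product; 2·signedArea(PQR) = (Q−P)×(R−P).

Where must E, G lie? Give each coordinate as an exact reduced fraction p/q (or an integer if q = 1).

E = (-5/2, -5)
G = (-35/6, -29/3)

1. E_x = -5/2  [line -29/3·x + -14/3·y + -95/2 = 0 ∩ |ED|² = 197/4]
2. E_y = -5  [line -29/3·x + -14/3·y + -95/2 = 0 ∩ |ED|² = 197/4]
   → E = (-5/2, -5)
3. G_x = -35/6  [2·signedArea(GAC) = 70/3 ∩ 2·signedArea(EDG) = -21]
4. G_y = -29/3  [2·signedArea(GAC) = 70/3 ∩ 2·signedArea(EDG) = -21]
   → G = (-35/6, -29/3)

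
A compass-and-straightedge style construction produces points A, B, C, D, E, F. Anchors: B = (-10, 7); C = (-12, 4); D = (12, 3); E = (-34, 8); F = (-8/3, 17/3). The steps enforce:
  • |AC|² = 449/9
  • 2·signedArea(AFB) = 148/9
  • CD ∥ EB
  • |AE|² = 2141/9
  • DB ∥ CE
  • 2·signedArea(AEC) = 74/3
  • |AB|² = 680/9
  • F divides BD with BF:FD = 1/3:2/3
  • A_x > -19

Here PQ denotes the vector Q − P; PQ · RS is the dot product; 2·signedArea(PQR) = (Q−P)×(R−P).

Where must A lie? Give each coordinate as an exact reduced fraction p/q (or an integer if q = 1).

A = (-56/3, 19/3)

1. A_x = -56/3  [line -4/3·x + -22/3·y + 194/9 = 0 ∩ |AE|² = 2141/9]
2. A_y = 19/3  [line -4/3·x + -22/3·y + 194/9 = 0 ∩ |AE|² = 2141/9]
   → A = (-56/3, 19/3)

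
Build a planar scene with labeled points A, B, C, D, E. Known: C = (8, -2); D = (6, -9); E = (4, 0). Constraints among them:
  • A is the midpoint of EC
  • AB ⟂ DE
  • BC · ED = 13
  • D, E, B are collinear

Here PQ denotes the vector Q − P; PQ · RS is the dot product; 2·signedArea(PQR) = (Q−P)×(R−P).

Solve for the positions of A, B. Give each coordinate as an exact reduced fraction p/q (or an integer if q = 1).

1. A_x = 6  [A is the midpoint of EC]
2. A_y = -1  [A is the midpoint of EC]
   → A = (6, -1)
3. B_x = 366/85  [D, E, B are collinear ∩ AB ⟂ DE]
4. B_y = -117/85  [D, E, B are collinear ∩ AB ⟂ DE]
   → B = (366/85, -117/85)

A = (6, -1)
B = (366/85, -117/85)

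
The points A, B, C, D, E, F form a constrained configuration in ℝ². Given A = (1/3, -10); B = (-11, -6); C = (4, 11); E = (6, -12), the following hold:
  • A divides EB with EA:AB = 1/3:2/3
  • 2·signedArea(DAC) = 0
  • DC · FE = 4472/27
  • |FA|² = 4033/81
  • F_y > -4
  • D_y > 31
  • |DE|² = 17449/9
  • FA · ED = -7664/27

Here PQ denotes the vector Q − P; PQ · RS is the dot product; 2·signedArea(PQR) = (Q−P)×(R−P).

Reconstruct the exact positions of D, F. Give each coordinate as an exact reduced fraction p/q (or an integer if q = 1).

1. D_x = 23/3  [line -21·x + 11/3·y + 131/3 = 0 ∩ |DE|² = 17449/9]
2. D_y = 32  [line -21·x + 11/3·y + 131/3 = 0 ∩ |DE|² = 17449/9]
   → D = (23/3, 32)
3. F_x = 31/9  [FA · ED = -7664/27 ∩ DC · FE = 4472/27]
4. F_y = -11/3  [FA · ED = -7664/27 ∩ DC · FE = 4472/27]
   → F = (31/9, -11/3)

D = (23/3, 32)
F = (31/9, -11/3)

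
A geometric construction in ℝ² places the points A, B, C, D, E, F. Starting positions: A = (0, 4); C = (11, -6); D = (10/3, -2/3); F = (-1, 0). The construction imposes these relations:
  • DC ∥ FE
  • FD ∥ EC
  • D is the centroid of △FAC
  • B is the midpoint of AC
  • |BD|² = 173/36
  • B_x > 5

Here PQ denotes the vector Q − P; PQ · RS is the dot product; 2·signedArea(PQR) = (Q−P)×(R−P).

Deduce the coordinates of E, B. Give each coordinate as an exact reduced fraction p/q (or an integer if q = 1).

B = (11/2, -1)
E = (20/3, -16/3)

1. E_x = 20/3  [FD ∥ EC ∩ DC ∥ FE]
2. E_y = -16/3  [FD ∥ EC ∩ DC ∥ FE]
   → E = (20/3, -16/3)
3. B_x = 11/2  [B is the midpoint of AC]
4. B_y = -1  [B is the midpoint of AC]
   → B = (11/2, -1)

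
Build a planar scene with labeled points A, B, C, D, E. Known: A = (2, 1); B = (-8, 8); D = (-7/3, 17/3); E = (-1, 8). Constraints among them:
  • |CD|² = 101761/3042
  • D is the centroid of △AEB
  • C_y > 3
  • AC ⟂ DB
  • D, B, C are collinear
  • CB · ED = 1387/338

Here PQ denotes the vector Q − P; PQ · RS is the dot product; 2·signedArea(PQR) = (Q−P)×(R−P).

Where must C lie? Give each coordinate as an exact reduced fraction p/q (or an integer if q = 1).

1. C_x = 1019/338  [D, B, C are collinear ∩ AC ⟂ DB]
2. C_y = 1171/338  [D, B, C are collinear ∩ AC ⟂ DB]
   → C = (1019/338, 1171/338)

C = (1019/338, 1171/338)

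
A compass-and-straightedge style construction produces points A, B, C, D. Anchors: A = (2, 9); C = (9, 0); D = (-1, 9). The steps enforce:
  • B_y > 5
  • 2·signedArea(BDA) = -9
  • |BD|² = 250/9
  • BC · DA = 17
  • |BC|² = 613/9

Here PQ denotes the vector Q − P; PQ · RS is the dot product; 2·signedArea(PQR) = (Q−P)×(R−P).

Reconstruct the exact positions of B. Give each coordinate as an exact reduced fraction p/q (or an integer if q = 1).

B = (10/3, 6)

1. B_x = 10/3  [2·signedArea(BDA) = -9 ∩ BC · DA = 17]
2. B_y = 6  [2·signedArea(BDA) = -9 ∩ BC · DA = 17]
   → B = (10/3, 6)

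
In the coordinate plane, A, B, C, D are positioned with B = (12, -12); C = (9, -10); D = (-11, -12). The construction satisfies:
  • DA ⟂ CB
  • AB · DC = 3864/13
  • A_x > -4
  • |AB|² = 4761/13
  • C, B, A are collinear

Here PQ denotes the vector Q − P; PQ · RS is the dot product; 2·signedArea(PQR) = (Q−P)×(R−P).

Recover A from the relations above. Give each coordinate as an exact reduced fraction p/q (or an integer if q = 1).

1. A_x = -51/13  [C, B, A are collinear ∩ DA ⟂ CB]
2. A_y = -18/13  [C, B, A are collinear ∩ DA ⟂ CB]
   → A = (-51/13, -18/13)

A = (-51/13, -18/13)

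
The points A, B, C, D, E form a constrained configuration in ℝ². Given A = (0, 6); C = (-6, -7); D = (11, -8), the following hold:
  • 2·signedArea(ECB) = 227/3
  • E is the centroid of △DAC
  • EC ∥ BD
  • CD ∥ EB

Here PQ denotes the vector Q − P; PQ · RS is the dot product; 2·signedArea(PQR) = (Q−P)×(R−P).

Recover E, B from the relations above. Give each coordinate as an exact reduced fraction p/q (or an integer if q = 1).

1. E_x = 5/3  [E is the centroid of △DAC]
2. E_y = -3  [E is the centroid of △DAC]
   → E = (5/3, -3)
3. B_x = 56/3  [EC ∥ BD ∩ CD ∥ EB]
4. B_y = -4  [EC ∥ BD ∩ CD ∥ EB]
   → B = (56/3, -4)

B = (56/3, -4)
E = (5/3, -3)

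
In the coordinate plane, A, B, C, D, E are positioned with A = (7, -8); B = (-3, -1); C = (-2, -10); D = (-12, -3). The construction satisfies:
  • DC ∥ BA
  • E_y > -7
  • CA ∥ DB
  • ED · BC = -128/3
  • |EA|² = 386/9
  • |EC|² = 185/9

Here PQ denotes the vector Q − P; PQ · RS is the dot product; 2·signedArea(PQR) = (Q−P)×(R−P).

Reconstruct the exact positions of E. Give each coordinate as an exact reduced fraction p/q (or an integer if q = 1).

E = (2/3, -19/3)

1. E_x = 2/3  [line -1·x + 9·y + 173/3 = 0 ∩ |EC|² = 185/9]
2. E_y = -19/3  [line -1·x + 9·y + 173/3 = 0 ∩ |EC|² = 185/9]
   → E = (2/3, -19/3)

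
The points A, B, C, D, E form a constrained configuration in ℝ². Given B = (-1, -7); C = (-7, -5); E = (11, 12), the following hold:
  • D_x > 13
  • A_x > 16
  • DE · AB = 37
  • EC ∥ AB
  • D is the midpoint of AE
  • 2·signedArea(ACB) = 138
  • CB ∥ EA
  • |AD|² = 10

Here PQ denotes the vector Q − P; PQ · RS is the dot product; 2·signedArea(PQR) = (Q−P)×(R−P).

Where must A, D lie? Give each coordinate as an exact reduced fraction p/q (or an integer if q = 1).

1. A_x = 17  [EC ∥ AB ∩ CB ∥ EA]
2. A_y = 10  [EC ∥ AB ∩ CB ∥ EA]
   → A = (17, 10)
3. D_x = 14  [D is the midpoint of AE]
4. D_y = 11  [D is the midpoint of AE]
   → D = (14, 11)

A = (17, 10)
D = (14, 11)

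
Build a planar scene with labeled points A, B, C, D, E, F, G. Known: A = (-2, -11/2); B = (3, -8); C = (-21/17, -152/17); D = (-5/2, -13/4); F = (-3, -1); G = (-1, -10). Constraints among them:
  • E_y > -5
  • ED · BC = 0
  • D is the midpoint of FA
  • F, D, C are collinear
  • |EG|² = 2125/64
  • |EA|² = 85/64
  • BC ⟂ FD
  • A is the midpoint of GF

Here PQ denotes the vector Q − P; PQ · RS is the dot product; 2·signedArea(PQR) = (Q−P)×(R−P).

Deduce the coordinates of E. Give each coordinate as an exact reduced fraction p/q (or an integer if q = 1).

1. E_x = -9/4  [line 72/17·x + 16/17·y + 232/17 = 0 ∩ |EG|² = 2125/64]
2. E_y = -35/8  [line 72/17·x + 16/17·y + 232/17 = 0 ∩ |EG|² = 2125/64]
   → E = (-9/4, -35/8)

E = (-9/4, -35/8)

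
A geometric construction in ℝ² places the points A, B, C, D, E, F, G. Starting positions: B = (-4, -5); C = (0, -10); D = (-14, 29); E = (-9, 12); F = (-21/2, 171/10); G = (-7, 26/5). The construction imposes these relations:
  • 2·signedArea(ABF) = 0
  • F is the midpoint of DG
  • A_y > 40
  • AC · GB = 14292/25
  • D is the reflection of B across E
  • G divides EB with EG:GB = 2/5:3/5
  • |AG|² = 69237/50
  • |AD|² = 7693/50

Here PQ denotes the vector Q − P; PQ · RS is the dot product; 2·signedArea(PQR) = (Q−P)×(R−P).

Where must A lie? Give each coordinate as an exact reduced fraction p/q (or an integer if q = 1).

A = (-35/2, 409/10)

1. A_x = -35/2  [2·signedArea(ABF) = 0 ∩ AC · GB = 14292/25]
2. A_y = 409/10  [2·signedArea(ABF) = 0 ∩ AC · GB = 14292/25]
   → A = (-35/2, 409/10)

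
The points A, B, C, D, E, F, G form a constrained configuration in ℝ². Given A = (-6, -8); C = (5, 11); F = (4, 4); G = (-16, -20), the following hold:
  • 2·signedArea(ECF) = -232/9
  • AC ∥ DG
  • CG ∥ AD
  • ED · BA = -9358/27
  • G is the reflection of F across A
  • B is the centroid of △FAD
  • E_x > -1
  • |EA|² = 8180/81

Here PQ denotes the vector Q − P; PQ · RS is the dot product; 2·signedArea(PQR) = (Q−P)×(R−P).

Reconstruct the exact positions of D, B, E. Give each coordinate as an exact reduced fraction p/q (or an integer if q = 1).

B = (-29/3, -43/3)
D = (-27, -39)
E = (-2/9, 2/9)

1. D_x = -27  [AC ∥ DG ∩ CG ∥ AD]
2. D_y = -39  [AC ∥ DG ∩ CG ∥ AD]
   → D = (-27, -39)
3. B_x = -29/3  [B is the centroid of △FAD]
4. B_y = -43/3  [B is the centroid of △FAD]
   → B = (-29/3, -43/3)
5. E_x = -2/9  [ED · BA = -9358/27 ∩ 2·signedArea(ECF) = -232/9]
6. E_y = 2/9  [ED · BA = -9358/27 ∩ 2·signedArea(ECF) = -232/9]
   → E = (-2/9, 2/9)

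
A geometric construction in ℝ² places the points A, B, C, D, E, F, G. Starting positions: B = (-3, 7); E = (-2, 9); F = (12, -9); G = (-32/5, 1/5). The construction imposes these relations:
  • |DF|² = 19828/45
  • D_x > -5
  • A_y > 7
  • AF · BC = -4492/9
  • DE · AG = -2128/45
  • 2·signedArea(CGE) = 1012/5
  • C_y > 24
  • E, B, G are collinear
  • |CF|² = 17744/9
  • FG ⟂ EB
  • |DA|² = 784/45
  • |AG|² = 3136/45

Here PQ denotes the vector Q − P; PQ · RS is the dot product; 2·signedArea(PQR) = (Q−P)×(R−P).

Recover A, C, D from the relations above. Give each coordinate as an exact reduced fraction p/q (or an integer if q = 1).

1. C_x = -52/3  [line -44/5·x + 22/5·y + -1298/5 = 0 ∩ |CF|² = 17744/9]
2. C_y = 73/3  [line -44/5·x + 22/5·y + -1298/5 = 0 ∩ |CF|² = 17744/9]
   → C = (-52/3, 73/3)
3. A_x = -8/3  [line 43/3·x + -52/3·y + 1540/9 = 0 ∩ |AG|² = 3136/45]
4. A_y = 23/3  [line 43/3·x + -52/3·y + 1540/9 = 0 ∩ |AG|² = 3136/45]
   → A = (-8/3, 23/3)
5. D_x = -68/15  [line 56/15·x + 112/15·y + -112/9 = 0 ∩ |DA|² = 784/45]
6. D_y = 59/15  [line 56/15·x + 112/15·y + -112/9 = 0 ∩ |DA|² = 784/45]
   → D = (-68/15, 59/15)

A = (-8/3, 23/3)
C = (-52/3, 73/3)
D = (-68/15, 59/15)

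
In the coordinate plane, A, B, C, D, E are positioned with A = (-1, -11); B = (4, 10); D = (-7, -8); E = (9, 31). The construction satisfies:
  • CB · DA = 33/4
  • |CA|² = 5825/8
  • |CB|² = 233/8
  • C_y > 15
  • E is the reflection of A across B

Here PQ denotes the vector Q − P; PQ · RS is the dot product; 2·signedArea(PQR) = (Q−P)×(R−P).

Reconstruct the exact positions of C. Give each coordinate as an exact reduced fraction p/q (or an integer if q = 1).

C = (21/4, 61/4)

1. C_x = 21/4  [line -6·x + 3·y + -57/4 = 0 ∩ |CA|² = 5825/8]
2. C_y = 61/4  [line -6·x + 3·y + -57/4 = 0 ∩ |CA|² = 5825/8]
   → C = (21/4, 61/4)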